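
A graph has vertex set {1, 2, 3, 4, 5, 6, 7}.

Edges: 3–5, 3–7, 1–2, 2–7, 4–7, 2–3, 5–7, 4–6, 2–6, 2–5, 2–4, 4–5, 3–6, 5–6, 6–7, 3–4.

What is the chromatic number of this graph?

6

2, 3, 4, 5, 6, 7 are pairwise adjacent (a clique of size 6), so at least 6 colors are needed.
6 colors suffice: color a → {2}; color b → {1, 6}; color c → {3}; color d → {4}; color e → {5}; color f → {7}. Every edge joins two different colors.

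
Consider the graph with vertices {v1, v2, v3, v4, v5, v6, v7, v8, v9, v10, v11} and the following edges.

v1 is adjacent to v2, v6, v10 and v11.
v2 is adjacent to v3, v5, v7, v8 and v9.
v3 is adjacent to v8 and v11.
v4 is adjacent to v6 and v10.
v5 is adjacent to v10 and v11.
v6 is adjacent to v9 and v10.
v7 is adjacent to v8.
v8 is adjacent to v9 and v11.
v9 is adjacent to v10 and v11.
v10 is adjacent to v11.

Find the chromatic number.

v2, v7, v8 form a triangle, so at least 3 colors are needed.
A valid assignment using 3 colors: v1=G, v2=R, v3=G, v4=G, v5=G, v6=R, v7=G, v8=B, v9=G, v10=B, v11=R. Each edge has distinct colors on its endpoints.

3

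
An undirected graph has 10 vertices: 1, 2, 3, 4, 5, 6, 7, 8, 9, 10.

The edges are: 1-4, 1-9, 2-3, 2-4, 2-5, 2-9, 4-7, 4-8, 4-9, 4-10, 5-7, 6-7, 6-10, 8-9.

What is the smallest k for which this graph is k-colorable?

3

4, 8, 9 form a triangle, so at least 3 colors are needed.
3 colors suffice: color a → {3, 4, 5, 6}; color b → {7, 9, 10}; color c → {1, 2, 8}. No two adjacent vertices share a color.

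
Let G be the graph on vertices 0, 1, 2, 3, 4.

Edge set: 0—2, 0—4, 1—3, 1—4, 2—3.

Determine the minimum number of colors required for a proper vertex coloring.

The cycle 0-4-1-3-2-0 has odd length 5, so it cannot be 2-colored; at least 3 colors are needed.
One proper 3-coloring: 0=a, 1=a, 2=b, 3=c, 4=b. Each edge has distinct colors on its endpoints.

3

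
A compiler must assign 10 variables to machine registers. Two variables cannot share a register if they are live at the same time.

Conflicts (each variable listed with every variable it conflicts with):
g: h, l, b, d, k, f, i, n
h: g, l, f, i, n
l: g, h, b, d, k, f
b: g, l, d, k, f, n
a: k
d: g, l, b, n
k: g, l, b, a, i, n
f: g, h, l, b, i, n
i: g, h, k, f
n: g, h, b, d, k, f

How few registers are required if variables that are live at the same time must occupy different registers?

g, h, l, f all conflict with each other, so at least 4 registers are needed.
4 registers suffice: register 1 → {g, a}; register 2 → {l, i, n}; register 3 → {h, b}; register 4 → {d, k, f}. No two conflicting variables share a register.

4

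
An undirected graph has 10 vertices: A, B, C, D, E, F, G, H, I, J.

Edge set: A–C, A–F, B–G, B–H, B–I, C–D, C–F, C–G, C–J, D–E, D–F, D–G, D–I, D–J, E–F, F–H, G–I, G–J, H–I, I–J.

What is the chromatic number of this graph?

D, G, I, J are pairwise adjacent (a clique of size 4), so at least 4 colors are needed.
4 colors suffice: color red → {A, B, D}; color blue → {C, E, I}; color green → {F, G}; color yellow → {H, J}. Each edge has distinct colors on its endpoints.

4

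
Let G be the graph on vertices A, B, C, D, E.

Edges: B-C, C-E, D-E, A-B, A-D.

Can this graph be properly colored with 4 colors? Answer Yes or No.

Yes

The chromatic number is 3. The cycle C-E-D-A-B-C has odd length 5, so it cannot be 2-colored; at least 3 colors are needed.
3 colors suffice: color 1 → {B, D}; color 2 → {A, E}; color 3 → {C}.
Since 4 ≥ 3, a proper 4-coloring certainly exists.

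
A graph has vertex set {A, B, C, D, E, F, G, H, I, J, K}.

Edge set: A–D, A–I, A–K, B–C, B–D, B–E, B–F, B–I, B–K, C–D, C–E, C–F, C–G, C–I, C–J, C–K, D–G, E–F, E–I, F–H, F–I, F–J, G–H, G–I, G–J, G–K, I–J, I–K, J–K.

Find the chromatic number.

B, C, E, F, I form a clique, so at least 5 colors are needed.
A valid assignment using 5 colors: A=2, B=3, C=2, D=1, E=5, F=4, G=3, H=1, I=1, J=5, K=4. Each edge has distinct colors on its endpoints.

5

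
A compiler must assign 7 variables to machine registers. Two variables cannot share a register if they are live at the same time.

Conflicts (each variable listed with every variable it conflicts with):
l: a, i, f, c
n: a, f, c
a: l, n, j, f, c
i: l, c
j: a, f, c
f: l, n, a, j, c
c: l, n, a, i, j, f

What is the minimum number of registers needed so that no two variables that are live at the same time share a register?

n, a, f, c all conflict with each other, so at least 4 registers are needed.
4 registers suffice: register 1 → {c}; register 2 → {a, i}; register 3 → {f}; register 4 → {l, n, j}. Every pair that conflicts lands in different registers.

4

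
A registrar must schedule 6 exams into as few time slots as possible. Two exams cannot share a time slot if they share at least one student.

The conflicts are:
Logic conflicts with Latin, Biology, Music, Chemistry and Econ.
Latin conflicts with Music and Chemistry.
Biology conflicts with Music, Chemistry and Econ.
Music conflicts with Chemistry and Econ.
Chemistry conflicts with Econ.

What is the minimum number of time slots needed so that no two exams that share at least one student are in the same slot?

Logic, Biology, Music, Chemistry, Econ pairwise conflict, so at least 5 time slots are needed.
5 time slots suffice: Logic=3, Latin=4, Biology=4, Music=1, Chemistry=2, Econ=5. Each listed conflict is separated.

5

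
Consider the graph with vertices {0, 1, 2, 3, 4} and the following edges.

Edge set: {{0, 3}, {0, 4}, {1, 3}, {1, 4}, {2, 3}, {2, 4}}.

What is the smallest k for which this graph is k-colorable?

2

2 and 4 are adjacent, so at least 2 colors are needed.
A valid assignment using 2 colors: 0=b, 1=b, 2=b, 3=a, 4=a. No two adjacent vertices share a color.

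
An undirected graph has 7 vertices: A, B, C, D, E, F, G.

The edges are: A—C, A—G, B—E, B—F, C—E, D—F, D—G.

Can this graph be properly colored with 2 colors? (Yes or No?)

No

The cycle C-E-B-F-D-G-A-C has odd length 7, so it cannot be 2-colored; at least 3 colors are needed.
So 2 colors are not enough.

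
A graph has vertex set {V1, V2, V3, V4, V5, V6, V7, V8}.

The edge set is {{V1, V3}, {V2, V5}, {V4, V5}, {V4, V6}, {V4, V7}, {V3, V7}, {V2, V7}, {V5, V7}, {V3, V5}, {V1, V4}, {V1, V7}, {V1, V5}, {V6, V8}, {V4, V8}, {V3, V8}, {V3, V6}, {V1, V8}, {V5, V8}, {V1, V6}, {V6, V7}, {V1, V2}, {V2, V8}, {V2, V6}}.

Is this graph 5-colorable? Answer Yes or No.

The chromatic number is 4. V1, V3, V6, V7 are mutually adjacent (a clique of size 4), so at least 4 colors are needed.
4 colors suffice: color 1 → {V1}; color 2 → {V7, V8}; color 3 → {V5, V6}; color 4 → {V2, V3, V4}.
Since 5 ≥ 4, a proper 5-coloring certainly exists.

Yes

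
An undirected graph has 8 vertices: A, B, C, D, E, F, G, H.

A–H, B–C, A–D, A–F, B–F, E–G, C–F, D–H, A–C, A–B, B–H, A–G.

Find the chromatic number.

4

A, B, C, F are pairwise adjacent (a clique of size 4), so at least 4 colors are needed.
A valid assignment using 4 colors: A=1, B=2, C=4, D=2, E=1, F=3, G=2, H=3. No two adjacent vertices share a color.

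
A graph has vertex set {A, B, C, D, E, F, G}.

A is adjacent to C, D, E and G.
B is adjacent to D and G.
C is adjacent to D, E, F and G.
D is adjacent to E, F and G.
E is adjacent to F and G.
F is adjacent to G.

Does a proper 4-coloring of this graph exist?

A, C, D, E, G form a clique, so at least 5 colors are needed.
So 4 colors are not enough.

No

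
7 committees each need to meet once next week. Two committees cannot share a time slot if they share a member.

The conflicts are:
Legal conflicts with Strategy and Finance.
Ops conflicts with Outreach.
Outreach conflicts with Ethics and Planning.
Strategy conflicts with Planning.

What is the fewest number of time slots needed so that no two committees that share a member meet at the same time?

Ops and Outreach conflict, so at least 2 time slots are needed.
2 time slots suffice: Legal=2, Ops=2, Outreach=1, Ethics=2, Strategy=1, Finance=1, Planning=2. No two conflicting committees share a time slot.

2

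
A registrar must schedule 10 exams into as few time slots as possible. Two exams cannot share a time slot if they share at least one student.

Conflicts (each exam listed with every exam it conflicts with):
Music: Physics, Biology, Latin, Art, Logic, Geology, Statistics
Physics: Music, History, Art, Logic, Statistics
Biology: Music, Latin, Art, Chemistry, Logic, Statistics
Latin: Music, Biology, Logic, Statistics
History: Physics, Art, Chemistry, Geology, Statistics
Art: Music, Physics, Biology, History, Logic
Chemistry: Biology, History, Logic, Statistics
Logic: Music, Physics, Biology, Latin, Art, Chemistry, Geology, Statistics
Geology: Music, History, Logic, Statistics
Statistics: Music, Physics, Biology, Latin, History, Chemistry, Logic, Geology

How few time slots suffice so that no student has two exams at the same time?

5

Music, Biology, Latin, Logic, Statistics all conflict with each other, so at least 5 time slots are needed.
5 time slots suffice: Music=3, Physics=4, Biology=4, Latin=5, History=1, Art=2, Chemistry=3, Logic=1, Geology=4, Statistics=2. Each listed conflict is separated.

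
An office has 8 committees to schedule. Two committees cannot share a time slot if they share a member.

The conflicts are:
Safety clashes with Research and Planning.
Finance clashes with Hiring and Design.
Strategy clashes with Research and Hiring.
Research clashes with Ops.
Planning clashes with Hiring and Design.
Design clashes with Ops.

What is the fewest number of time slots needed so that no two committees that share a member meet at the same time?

The cycle Planning-Hiring-Strategy-Research-Safety-Planning has odd length 5, so it cannot be 2-colored; at least 3 time slots are needed.
3 time slots suffice: Safety=3, Finance=2, Strategy=2, Research=1, Planning=2, Hiring=1, Design=1, Ops=2. Every pair that conflicts lands in different time slots.

3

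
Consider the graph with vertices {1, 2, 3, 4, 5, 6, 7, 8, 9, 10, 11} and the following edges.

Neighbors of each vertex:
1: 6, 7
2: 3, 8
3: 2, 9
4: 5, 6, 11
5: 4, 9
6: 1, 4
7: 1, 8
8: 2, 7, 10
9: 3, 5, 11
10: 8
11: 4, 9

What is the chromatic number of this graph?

3

The cycle 1-7-8-2-3-9-5-4-6-1 has odd length 9, so it cannot be 2-colored; at least 3 colors are needed.
3 colors suffice: color a → {1, 4, 8, 9}; color b → {3, 5, 6, 7, 10, 11}; color c → {2}. Each edge has distinct colors on its endpoints.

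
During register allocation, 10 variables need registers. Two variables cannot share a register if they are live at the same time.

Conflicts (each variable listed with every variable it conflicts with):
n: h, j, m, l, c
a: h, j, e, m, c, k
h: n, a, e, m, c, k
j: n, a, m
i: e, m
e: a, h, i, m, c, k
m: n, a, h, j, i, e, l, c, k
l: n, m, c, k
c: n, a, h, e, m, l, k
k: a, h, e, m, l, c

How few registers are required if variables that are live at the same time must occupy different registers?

a, h, e, m, c, k are mutually in conflict, so at least 6 registers are needed.
6 registers suffice: register 1 → {m}; register 2 → {j, i, c}; register 3 → {n, a}; register 4 → {k}; register 5 → {h, l}; register 6 → {e}. No two conflicting variables share a register.

6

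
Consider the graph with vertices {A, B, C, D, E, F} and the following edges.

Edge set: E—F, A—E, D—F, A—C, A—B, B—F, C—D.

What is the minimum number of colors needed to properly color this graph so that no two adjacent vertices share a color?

3

The cycle C-A-B-F-D-C has odd length 5, so it cannot be 2-colored; at least 3 colors are needed.
3 colors suffice: A=red, B=blue, C=green, D=blue, E=blue, F=red. Each edge has distinct colors on its endpoints.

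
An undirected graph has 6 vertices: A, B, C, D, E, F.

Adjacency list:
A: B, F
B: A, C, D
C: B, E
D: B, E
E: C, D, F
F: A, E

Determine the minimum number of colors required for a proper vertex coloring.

The cycle B-C-E-F-A-B has odd length 5, so it cannot be 2-colored; at least 3 colors are needed.
3 colors suffice: color 1 → {B, E}; color 2 → {C, D, F}; color 3 → {A}. No two adjacent vertices share a color.

3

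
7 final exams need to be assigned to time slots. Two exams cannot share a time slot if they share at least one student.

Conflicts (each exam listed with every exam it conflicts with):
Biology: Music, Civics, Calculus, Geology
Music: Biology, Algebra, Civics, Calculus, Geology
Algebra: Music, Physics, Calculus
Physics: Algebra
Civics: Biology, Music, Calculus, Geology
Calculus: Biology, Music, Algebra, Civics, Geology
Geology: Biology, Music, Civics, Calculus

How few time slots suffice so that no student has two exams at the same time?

Biology, Music, Civics, Calculus, Geology all conflict with each other, so at least 5 time slots are needed.
5 time slots suffice: time slot 1 → {Physics, Calculus}; time slot 2 → {Music}; time slot 3 → {Algebra, Geology}; time slot 4 → {Biology}; time slot 5 → {Civics}. Every pair that conflicts lands in different time slots.

5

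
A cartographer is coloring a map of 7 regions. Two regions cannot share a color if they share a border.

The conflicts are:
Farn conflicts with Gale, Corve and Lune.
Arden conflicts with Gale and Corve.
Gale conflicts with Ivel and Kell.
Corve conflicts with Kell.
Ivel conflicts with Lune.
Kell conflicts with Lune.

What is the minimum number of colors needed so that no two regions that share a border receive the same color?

Farn and Corve conflict, so at least 2 colors are needed.
2 colors suffice: Farn=2, Arden=2, Gale=1, Corve=1, Ivel=2, Kell=2, Lune=1. Every pair that conflicts lands in different colors.

2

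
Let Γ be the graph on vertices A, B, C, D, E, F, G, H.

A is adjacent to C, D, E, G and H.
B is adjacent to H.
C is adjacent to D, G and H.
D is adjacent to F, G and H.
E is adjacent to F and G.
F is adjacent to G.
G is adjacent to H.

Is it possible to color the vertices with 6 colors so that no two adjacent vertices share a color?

The chromatic number is 5. A, C, D, G, H form a clique, so at least 5 colors are needed.
5 colors suffice: color red → {B, G}; color blue → {E, H}; color green → {A, F}; color yellow → {D}; color purple → {C}.
Since 6 ≥ 5, a proper 6-coloring certainly exists.

Yes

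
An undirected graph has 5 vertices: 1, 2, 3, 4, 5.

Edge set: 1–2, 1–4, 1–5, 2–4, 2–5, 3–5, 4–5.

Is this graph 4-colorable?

The chromatic number is 4. 1, 2, 4, 5 are pairwise adjacent (a clique of size 4), so at least 4 colors are needed.
A valid assignment using 4 colors: 1=c, 2=d, 3=b, 4=b, 5=a.
That is already a proper 4-coloring.

Yes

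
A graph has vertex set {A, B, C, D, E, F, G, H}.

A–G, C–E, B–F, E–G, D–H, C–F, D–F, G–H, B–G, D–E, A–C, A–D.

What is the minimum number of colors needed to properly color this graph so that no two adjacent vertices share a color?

The cycle A-C-F-B-G-A has odd length 5, so it cannot be 2-colored; at least 3 colors are needed.
A valid assignment using 3 colors: A=blue, B=green, C=red, D=red, E=blue, F=blue, G=red, H=blue. Every edge joins two different colors.

3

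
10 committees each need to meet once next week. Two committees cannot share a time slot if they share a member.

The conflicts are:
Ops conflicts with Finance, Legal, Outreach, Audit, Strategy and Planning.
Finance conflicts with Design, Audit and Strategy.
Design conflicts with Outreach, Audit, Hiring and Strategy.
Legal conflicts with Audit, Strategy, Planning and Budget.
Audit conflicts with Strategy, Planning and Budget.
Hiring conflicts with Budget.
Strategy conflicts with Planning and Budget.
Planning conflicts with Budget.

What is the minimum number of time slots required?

Legal, Audit, Strategy, Planning, Budget are mutually in conflict, so at least 5 time slots are needed.
5 time slots suffice: Ops=3, Finance=4, Design=3, Legal=4, Outreach=1, Audit=1, Hiring=1, Strategy=2, Planning=5, Budget=3. No two conflicting committees share a time slot.

5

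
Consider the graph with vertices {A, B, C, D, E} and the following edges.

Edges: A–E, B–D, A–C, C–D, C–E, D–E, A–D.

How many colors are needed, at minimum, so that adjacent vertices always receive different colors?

A, C, D, E are pairwise adjacent (a clique of size 4), so at least 4 colors are needed.
4 colors suffice: color 1 → {D}; color 2 → {B, C}; color 3 → {E}; color 4 → {A}. No two adjacent vertices share a color.

4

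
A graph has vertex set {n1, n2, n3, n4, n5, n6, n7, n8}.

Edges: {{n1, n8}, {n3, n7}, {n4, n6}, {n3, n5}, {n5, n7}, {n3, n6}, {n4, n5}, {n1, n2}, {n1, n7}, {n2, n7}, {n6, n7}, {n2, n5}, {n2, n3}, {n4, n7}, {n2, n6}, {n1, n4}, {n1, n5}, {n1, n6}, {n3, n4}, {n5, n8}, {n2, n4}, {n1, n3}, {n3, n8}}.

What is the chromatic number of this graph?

n1, n2, n3, n4, n6, n7 are mutually adjacent (a clique of size 6), so at least 6 colors are needed.
One proper 6-coloring: n1=1, n2=4, n3=2, n4=3, n5=5, n6=5, n7=6, n8=3. No two adjacent vertices share a color.

6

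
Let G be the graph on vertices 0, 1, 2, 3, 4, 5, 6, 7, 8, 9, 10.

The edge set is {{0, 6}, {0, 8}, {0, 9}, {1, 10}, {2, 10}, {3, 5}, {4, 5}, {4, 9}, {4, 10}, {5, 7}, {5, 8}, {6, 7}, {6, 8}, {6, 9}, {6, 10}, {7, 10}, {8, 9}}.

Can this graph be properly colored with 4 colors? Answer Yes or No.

Yes

The chromatic number is 4. 0, 6, 8, 9 are mutually adjacent (a clique of size 4), so at least 4 colors are needed.
4 colors suffice: color a → {5, 9, 10}; color b → {1, 2, 3, 4, 6}; color c → {7, 8}; color d → {0}.
That is already a proper 4-coloring.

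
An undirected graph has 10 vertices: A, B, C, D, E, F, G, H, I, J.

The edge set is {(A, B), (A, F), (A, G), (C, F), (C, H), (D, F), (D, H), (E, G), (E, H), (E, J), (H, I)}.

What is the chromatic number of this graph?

A and B are adjacent, so at least 2 colors are needed.
2 colors suffice: color 1 → {B, F, G, H, J}; color 2 → {A, C, D, E, I}. Each edge has distinct colors on its endpoints.

2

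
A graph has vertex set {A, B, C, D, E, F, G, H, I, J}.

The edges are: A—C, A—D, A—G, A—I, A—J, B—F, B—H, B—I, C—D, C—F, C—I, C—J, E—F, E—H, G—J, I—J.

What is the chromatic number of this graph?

4

A, C, I, J are mutually adjacent (a clique of size 4), so at least 4 colors are needed.
4 colors suffice: color red → {B, C, E, G}; color blue → {A, F, H}; color green → {D, J}; color yellow → {I}. No two adjacent vertices share a color.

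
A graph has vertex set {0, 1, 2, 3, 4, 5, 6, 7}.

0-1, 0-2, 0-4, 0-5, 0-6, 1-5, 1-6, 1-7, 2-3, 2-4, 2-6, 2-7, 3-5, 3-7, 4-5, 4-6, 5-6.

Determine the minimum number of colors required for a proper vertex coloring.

4

0, 4, 5, 6 are pairwise adjacent (a clique of size 4), so at least 4 colors are needed.
4 colors suffice: color red → {2, 5}; color blue → {0, 3}; color green → {6, 7}; color yellow → {1, 4}. Each edge has distinct colors on its endpoints.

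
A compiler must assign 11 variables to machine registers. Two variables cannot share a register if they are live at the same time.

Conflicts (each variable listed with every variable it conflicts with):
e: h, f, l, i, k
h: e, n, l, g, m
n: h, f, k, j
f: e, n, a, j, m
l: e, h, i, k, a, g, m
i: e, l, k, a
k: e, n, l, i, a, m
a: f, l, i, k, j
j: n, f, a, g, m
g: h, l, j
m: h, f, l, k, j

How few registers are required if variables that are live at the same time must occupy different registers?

l, i, k, a pairwise conflict, so at least 4 registers are needed.
A valid assignment using 4 registers: e=3, h=2, n=3, f=1, l=1, i=4, k=2, a=3, j=2, g=3, m=3. Each listed conflict is separated.

4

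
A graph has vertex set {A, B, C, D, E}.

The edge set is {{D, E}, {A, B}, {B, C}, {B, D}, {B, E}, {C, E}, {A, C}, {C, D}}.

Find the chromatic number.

4

B, C, D, E form a clique, so at least 4 colors are needed.
4 colors suffice: A=green, B=red, C=blue, D=green, E=yellow. No two adjacent vertices share a color.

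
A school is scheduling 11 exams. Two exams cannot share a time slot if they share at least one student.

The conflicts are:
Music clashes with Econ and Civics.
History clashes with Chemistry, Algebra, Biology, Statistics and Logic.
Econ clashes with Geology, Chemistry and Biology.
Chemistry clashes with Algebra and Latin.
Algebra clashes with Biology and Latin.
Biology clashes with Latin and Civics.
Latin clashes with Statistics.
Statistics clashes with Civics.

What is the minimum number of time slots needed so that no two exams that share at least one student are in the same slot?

Chemistry, Algebra, Latin pairwise conflict, so at least 3 time slots are needed.
3 time slots suffice: Music=2, History=1, Econ=1, Geology=2, Chemistry=2, Algebra=3, Biology=2, Latin=1, Statistics=2, Civics=1, Logic=2. Each listed conflict is separated.

3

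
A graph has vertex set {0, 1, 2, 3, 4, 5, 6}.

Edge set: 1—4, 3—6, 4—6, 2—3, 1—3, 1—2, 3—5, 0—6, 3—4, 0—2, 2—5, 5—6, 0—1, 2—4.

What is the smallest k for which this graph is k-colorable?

1, 2, 3, 4 are mutually adjacent (a clique of size 4), so at least 4 colors are needed.
A valid assignment using 4 colors: 0=a, 1=c, 2=b, 3=a, 4=d, 5=c, 6=b. Every edge joins two different colors.

4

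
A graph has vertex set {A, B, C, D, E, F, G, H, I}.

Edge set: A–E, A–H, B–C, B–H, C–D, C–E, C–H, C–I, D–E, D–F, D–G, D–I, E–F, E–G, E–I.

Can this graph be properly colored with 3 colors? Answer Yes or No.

No

C, D, E, I are mutually adjacent (a clique of size 4), so at least 4 colors are needed.
So 3 colors are not enough.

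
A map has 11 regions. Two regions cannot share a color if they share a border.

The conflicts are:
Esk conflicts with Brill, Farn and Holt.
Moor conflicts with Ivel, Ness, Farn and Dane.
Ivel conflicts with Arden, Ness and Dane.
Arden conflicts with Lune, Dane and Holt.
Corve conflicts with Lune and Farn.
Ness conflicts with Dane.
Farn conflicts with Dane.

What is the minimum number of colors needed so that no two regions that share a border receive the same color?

Moor, Ivel, Ness, Dane are mutually in conflict, so at least 4 colors are needed.
4 colors suffice: color 1 → {Esk, Lune, Dane}; color 2 → {Brill, Ivel, Farn, Holt}; color 3 → {Moor, Arden, Corve}; color 4 → {Ness}. No two conflicting regions share a color.

4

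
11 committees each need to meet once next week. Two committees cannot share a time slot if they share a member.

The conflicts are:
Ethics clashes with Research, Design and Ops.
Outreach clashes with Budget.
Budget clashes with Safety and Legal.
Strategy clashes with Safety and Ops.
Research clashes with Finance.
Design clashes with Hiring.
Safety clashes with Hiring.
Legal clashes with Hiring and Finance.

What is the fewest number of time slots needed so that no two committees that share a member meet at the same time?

2

Ethics and Design conflict, so at least 2 time slots are needed.
A valid assignment using 2 time slots: Ethics=1, Outreach=2, Budget=1, Strategy=1, Research=2, Design=2, Safety=2, Legal=2, Ops=2, Hiring=1, Finance=1. Every pair that conflicts lands in different time slots.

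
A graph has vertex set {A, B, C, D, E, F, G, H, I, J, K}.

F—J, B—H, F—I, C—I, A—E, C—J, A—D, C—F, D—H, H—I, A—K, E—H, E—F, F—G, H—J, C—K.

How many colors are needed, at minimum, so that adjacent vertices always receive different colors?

C, F, I form a triangle, so at least 3 colors are needed.
3 colors suffice: A=1, B=2, C=2, D=2, E=2, F=1, G=2, H=1, I=3, J=3, K=3. No two adjacent vertices share a color.

3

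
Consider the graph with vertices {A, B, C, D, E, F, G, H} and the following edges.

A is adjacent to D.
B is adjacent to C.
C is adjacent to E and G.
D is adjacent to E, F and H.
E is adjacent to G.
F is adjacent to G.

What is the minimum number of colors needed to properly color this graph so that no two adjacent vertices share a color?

C, E, G form a triangle, so at least 3 colors are needed.
3 colors suffice: color red → {B, D, G}; color blue → {A, E, F, H}; color green → {C}. Every edge joins two different colors.

3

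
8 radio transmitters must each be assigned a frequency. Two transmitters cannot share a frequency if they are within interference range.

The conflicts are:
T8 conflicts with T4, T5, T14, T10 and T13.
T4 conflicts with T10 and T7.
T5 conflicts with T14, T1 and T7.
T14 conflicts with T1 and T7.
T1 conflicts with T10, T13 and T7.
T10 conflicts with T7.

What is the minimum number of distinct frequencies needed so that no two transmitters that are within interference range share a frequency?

4

T5, T14, T1, T7 pairwise conflict, so at least 4 frequencies are needed.
4 frequencies suffice: T8=1, T4=2, T5=4, T14=3, T1=2, T10=3, T13=3, T7=1. Each listed conflict is separated.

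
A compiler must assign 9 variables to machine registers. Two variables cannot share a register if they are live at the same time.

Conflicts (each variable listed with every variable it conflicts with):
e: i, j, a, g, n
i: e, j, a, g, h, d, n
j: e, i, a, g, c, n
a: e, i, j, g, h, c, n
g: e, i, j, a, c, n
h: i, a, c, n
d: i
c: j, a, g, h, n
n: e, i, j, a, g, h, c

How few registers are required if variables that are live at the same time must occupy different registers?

e, i, j, a, g, n all conflict with each other, so at least 6 registers are needed.
6 registers suffice: register 1 → {d, n}; register 2 → {i, c}; register 3 → {a}; register 4 → {j, h}; register 5 → {g}; register 6 → {e}. Each listed conflict is separated.

6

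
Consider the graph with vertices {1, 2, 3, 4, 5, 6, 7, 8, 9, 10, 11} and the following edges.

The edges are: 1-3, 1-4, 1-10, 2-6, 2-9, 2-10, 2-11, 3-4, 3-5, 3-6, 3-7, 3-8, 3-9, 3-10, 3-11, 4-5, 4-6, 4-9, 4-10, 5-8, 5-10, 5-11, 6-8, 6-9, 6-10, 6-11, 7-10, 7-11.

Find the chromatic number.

4

1, 3, 4, 10 are mutually adjacent (a clique of size 4), so at least 4 colors are needed.
4 colors suffice: color red → {2, 3}; color blue → {8, 9, 10, 11}; color green → {1, 5, 6, 7}; color yellow → {4}. Each edge has distinct colors on its endpoints.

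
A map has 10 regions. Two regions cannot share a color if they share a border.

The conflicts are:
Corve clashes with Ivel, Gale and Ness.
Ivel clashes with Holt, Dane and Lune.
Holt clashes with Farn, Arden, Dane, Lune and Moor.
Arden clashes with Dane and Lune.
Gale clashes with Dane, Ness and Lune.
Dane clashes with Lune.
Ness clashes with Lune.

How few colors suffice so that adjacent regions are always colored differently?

4

Ivel, Holt, Dane, Lune pairwise conflict, so at least 4 colors are needed.
4 colors suffice: Corve=1, Ivel=4, Holt=2, Farn=1, Arden=4, Gale=2, Dane=3, Ness=3, Lune=1, Moor=1. No two conflicting regions share a color.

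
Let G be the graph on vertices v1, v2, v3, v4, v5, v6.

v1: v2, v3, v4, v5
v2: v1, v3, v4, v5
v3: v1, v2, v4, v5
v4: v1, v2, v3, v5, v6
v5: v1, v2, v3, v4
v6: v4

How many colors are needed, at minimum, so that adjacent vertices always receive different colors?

v1, v2, v3, v4, v5 are pairwise adjacent (a clique of size 5), so at least 5 colors are needed.
5 colors suffice: color R → {v4}; color B → {v3, v6}; color G → {v5}; color Y → {v2}; color P → {v1}. No two adjacent vertices share a color.

5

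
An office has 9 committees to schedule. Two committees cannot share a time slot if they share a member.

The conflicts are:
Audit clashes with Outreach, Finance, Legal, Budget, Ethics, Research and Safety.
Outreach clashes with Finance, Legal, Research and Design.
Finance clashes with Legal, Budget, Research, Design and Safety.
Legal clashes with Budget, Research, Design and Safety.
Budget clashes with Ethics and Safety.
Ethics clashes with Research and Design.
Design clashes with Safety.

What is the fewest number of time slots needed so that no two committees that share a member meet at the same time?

Audit, Outreach, Finance, Legal, Research pairwise conflict, so at least 5 time slots are needed.
5 time slots suffice: time slot 1 → {Audit, Design}; time slot 2 → {Legal, Ethics}; time slot 3 → {Finance}; time slot 4 → {Outreach, Budget}; time slot 5 → {Research, Safety}. Each listed conflict is separated.

5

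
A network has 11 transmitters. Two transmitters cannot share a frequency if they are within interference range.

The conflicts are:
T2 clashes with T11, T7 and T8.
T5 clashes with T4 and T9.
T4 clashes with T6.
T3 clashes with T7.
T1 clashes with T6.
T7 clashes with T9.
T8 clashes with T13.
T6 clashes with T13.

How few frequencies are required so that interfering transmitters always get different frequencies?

T5 and T4 conflict, so at least 2 frequencies are needed.
2 frequencies suffice: frequency 1 → {T2, T4, T3, T1, T13, T9}; frequency 2 → {T5, T11, T7, T8, T6}. No two conflicting transmitters share a frequency.

2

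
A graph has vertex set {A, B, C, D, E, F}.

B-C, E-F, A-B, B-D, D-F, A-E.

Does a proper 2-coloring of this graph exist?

No

The cycle B-A-E-F-D-B has odd length 5, so it cannot be 2-colored; at least 3 colors are needed.
So 2 colors are not enough.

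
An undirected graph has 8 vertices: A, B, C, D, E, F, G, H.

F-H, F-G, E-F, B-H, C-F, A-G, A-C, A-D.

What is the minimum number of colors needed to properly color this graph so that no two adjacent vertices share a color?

E and F are adjacent, so at least 2 colors are needed.
2 colors suffice: color red → {A, B, F}; color blue → {C, D, E, G, H}. No two adjacent vertices share a color.

2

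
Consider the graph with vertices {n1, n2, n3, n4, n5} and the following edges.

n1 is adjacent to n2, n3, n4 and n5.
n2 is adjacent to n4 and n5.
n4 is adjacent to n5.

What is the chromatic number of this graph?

n1, n2, n4, n5 form a clique, so at least 4 colors are needed.
One proper 4-coloring: n1=1, n2=2, n3=2, n4=3, n5=4. No two adjacent vertices share a color.

4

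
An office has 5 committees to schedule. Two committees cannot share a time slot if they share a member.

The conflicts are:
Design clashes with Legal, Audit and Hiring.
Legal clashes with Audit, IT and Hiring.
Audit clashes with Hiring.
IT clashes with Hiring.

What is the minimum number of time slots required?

4

Design, Legal, Audit, Hiring are mutually in conflict, so at least 4 time slots are needed.
A valid assignment using 4 time slots: Design=3, Legal=2, Audit=4, IT=3, Hiring=1. Each listed conflict is separated.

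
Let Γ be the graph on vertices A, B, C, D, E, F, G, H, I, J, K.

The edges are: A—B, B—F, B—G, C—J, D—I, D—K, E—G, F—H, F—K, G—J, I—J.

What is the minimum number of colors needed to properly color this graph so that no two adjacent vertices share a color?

The cycle J-G-B-F-K-D-I-J has odd length 7, so it cannot be 2-colored; at least 3 colors are needed.
3 colors suffice: A=1, B=2, C=2, D=1, E=1, F=1, G=3, H=2, I=2, J=1, K=2. Each edge has distinct colors on its endpoints.

3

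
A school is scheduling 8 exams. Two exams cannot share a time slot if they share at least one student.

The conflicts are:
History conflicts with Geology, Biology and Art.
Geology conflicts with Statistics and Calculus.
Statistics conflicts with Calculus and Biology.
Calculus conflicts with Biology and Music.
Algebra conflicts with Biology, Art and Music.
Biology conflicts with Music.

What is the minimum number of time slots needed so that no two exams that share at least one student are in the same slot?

3

Calculus, Biology, Music are mutually in conflict, so at least 3 time slots are needed.
3 time slots suffice: time slot 1 → {Geology, Biology, Art}; time slot 2 → {History, Calculus, Algebra}; time slot 3 → {Statistics, Music}. Every pair that conflicts lands in different time slots.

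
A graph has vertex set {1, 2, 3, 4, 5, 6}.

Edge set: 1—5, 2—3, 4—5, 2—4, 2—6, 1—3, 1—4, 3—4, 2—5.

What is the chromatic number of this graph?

1, 3, 4 are mutually adjacent, so at least 3 colors are needed.
3 colors suffice: color a → {1, 2}; color b → {4, 6}; color c → {3, 5}. Each edge has distinct colors on its endpoints.

3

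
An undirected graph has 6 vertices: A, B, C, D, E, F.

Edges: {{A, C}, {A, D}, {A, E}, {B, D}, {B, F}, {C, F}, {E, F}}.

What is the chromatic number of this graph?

3

The cycle F-B-D-A-E-F has odd length 5, so it cannot be 2-colored; at least 3 colors are needed.
3 colors suffice: color 1 → {A, F}; color 2 → {C, D, E}; color 3 → {B}. Every edge joins two different colors.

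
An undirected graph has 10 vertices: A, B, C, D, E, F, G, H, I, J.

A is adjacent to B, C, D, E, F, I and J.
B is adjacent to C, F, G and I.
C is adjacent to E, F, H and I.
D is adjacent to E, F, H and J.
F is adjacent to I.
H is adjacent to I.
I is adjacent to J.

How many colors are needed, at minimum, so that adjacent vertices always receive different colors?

5

A, B, C, F, I are mutually adjacent (a clique of size 5), so at least 5 colors are needed.
One proper 5-coloring: A=red, B=yellow, C=blue, D=blue, E=green, F=purple, G=red, H=red, I=green, J=yellow. Each edge has distinct colors on its endpoints.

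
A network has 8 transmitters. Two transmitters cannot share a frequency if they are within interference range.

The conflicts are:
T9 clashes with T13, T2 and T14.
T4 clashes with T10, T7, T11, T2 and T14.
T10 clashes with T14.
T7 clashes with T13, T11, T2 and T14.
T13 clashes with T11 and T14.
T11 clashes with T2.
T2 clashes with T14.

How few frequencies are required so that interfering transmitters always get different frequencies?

4

T4, T7, T11, T2 all conflict with each other, so at least 4 frequencies are needed.
A valid assignment using 4 frequencies: T9=2, T4=3, T10=2, T7=2, T13=3, T11=1, T2=4, T14=1. Each listed conflict is separated.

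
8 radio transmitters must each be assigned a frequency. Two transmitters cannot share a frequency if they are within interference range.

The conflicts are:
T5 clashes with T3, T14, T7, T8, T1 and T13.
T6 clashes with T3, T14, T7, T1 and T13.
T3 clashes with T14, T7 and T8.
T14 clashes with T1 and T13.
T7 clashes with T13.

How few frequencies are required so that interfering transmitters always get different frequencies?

3

T6, T3, T14 are mutually in conflict, so at least 3 frequencies are needed.
3 frequencies suffice: frequency 1 → {T5, T6}; frequency 2 → {T3, T1, T13}; frequency 3 → {T14, T7, T8}. Every pair that conflicts lands in different frequencies.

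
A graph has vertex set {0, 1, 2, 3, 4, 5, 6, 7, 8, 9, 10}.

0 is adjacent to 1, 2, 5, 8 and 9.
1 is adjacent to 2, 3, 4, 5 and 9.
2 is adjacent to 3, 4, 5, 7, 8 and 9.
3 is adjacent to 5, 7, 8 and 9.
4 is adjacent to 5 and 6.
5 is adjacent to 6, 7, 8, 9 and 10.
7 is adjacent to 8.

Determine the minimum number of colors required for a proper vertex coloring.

0, 1, 2, 5, 9 are pairwise adjacent (a clique of size 5), so at least 5 colors are needed.
5 colors suffice: color red → {5}; color blue → {2, 6, 10}; color green → {1, 8}; color yellow → {0, 3, 4}; color purple → {7, 9}. No two adjacent vertices share a color.

5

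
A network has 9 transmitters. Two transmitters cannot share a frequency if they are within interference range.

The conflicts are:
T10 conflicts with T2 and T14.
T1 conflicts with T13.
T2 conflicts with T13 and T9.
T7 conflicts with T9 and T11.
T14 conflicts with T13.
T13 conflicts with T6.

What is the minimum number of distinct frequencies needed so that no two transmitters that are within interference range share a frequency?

2

T1 and T13 conflict, so at least 2 frequencies are needed.
2 frequencies suffice: T10=1, T1=2, T2=2, T7=2, T14=2, T13=1, T6=2, T9=1, T11=1. Every pair that conflicts lands in different frequencies.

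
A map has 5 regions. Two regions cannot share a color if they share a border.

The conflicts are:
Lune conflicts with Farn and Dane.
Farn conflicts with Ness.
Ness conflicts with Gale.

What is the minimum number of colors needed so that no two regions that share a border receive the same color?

Farn and Ness conflict, so at least 2 colors are needed.
2 colors suffice: color 1 → {Lune, Ness}; color 2 → {Farn, Dane, Gale}. Every pair that conflicts lands in different colors.

2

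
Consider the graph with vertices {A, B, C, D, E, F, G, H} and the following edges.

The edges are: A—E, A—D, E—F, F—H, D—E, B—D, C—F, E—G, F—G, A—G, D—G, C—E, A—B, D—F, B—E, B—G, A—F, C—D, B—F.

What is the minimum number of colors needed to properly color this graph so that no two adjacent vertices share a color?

6

A, B, D, E, F, G form a clique, so at least 6 colors are needed.
6 colors suffice: color 1 → {F}; color 2 → {D, H}; color 3 → {E}; color 4 → {C, G}; color 5 → {B}; color 6 → {A}. No two adjacent vertices share a color.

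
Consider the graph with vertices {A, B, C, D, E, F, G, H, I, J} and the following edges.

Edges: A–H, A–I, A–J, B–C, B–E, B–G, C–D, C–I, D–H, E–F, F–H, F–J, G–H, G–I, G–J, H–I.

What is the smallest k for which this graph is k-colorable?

3

G, H, I are mutually adjacent, so at least 3 colors are needed.
3 colors suffice: color 1 → {B, H, J}; color 2 → {D, F, I}; color 3 → {A, C, E, G}. Every edge joins two different colors.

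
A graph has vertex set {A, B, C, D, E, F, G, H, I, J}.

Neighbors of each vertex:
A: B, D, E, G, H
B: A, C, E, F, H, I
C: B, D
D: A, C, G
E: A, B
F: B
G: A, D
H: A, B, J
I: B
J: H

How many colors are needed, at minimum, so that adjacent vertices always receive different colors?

A, D, G are pairwise adjacent, so at least 3 colors are needed.
One proper 3-coloring: A=blue, B=red, C=blue, D=red, E=green, F=blue, G=green, H=green, I=blue, J=red. No two adjacent vertices share a color.

3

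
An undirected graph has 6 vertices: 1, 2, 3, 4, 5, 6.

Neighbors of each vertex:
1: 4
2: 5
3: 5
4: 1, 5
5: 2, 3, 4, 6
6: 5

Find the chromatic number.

2

1 and 4 are adjacent, so at least 2 colors are needed.
2 colors suffice: color a → {1, 5}; color b → {2, 3, 4, 6}. No two adjacent vertices share a color.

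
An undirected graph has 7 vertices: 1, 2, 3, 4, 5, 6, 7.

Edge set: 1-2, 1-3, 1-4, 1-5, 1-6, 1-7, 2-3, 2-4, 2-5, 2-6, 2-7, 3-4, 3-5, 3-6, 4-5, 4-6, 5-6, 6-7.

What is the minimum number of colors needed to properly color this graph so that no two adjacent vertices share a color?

6

1, 2, 3, 4, 5, 6 are pairwise adjacent (a clique of size 6), so at least 6 colors are needed.
6 colors suffice: color red → {2}; color blue → {1}; color green → {6}; color yellow → {3, 7}; color purple → {5}; color orange → {4}. Every edge joins two different colors.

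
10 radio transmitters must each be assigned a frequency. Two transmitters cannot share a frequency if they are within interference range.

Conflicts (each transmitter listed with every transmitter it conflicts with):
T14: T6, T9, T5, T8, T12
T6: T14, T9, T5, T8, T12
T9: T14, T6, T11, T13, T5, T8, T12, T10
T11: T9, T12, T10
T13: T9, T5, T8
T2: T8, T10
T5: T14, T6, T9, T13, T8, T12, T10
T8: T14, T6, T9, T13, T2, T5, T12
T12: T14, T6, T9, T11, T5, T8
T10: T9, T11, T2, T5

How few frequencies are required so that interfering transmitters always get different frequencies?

6

T14, T6, T9, T5, T8, T12 all conflict with each other, so at least 6 frequencies are needed.
6 frequencies suffice: frequency 1 → {T9, T2}; frequency 2 → {T11, T5}; frequency 3 → {T8, T10}; frequency 4 → {T13, T12}; frequency 5 → {T6}; frequency 6 → {T14}. No two conflicting transmitters share a frequency.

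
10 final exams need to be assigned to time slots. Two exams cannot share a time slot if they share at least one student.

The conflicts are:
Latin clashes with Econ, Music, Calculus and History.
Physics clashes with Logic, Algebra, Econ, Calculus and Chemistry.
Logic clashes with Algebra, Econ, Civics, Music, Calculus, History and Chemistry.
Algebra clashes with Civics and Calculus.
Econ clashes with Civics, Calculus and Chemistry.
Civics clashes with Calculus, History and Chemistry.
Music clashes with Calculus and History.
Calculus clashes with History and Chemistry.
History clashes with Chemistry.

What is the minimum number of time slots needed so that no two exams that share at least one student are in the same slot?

5

Logic, Civics, Calculus, History, Chemistry pairwise conflict, so at least 5 time slots are needed.
5 time slots suffice: time slot 1 → {Calculus}; time slot 2 → {Latin, Logic}; time slot 3 → {Algebra, Econ, History}; time slot 4 → {Physics, Civics, Music}; time slot 5 → {Chemistry}. No two conflicting exams share a time slot.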